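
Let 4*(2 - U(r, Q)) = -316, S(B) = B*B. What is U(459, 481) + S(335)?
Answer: 112306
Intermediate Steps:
S(B) = B**2
U(r, Q) = 81 (U(r, Q) = 2 - 1/4*(-316) = 2 + 79 = 81)
U(459, 481) + S(335) = 81 + 335**2 = 81 + 112225 = 112306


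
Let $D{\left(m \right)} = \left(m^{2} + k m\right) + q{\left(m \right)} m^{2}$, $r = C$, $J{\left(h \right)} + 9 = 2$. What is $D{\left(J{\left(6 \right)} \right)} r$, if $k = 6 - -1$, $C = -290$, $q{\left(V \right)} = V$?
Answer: $99470$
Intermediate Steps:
$J{\left(h \right)} = -7$ ($J{\left(h \right)} = -9 + 2 = -7$)
$r = -290$
$k = 7$ ($k = 6 + 1 = 7$)
$D{\left(m \right)} = m^{2} + m^{3} + 7 m$ ($D{\left(m \right)} = \left(m^{2} + 7 m\right) + m m^{2} = \left(m^{2} + 7 m\right) + m^{3} = m^{2} + m^{3} + 7 m$)
$D{\left(J{\left(6 \right)} \right)} r = - 7 \left(7 - 7 + \left(-7\right)^{2}\right) \left(-290\right) = - 7 \left(7 - 7 + 49\right) \left(-290\right) = \left(-7\right) 49 \left(-290\right) = \left(-343\right) \left(-290\right) = 99470$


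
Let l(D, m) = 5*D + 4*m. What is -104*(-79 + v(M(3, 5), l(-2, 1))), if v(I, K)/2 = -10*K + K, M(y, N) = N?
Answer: -3016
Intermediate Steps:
l(D, m) = 4*m + 5*D
v(I, K) = -18*K (v(I, K) = 2*(-10*K + K) = 2*(-9*K) = -18*K)
-104*(-79 + v(M(3, 5), l(-2, 1))) = -104*(-79 - 18*(4*1 + 5*(-2))) = -104*(-79 - 18*(4 - 10)) = -104*(-79 - 18*(-6)) = -104*(-79 + 108) = -104*29 = -3016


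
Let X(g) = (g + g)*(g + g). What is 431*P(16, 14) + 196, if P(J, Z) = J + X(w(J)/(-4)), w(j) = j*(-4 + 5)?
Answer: 34676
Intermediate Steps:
w(j) = j (w(j) = j*1 = j)
X(g) = 4*g² (X(g) = (2*g)*(2*g) = 4*g²)
P(J, Z) = J + J²/4 (P(J, Z) = J + 4*(J/(-4))² = J + 4*(J*(-¼))² = J + 4*(-J/4)² = J + 4*(J²/16) = J + J²/4)
431*P(16, 14) + 196 = 431*((¼)*16*(4 + 16)) + 196 = 431*((¼)*16*20) + 196 = 431*80 + 196 = 34480 + 196 = 34676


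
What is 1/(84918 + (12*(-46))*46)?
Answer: 1/59526 ≈ 1.6799e-5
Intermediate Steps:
1/(84918 + (12*(-46))*46) = 1/(84918 - 552*46) = 1/(84918 - 25392) = 1/59526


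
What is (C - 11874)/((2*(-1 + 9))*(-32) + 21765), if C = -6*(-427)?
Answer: -9312/21253 ≈ -0.43815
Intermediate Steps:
C = 2562
(C - 11874)/((2*(-1 + 9))*(-32) + 21765) = (2562 - 11874)/((2*(-1 + 9))*(-32) + 21765) = -9312/((2*8)*(-32) + 21765) = -9312/(16*(-32) + 21765) = -9312/(-512 + 21765) = -9312/21253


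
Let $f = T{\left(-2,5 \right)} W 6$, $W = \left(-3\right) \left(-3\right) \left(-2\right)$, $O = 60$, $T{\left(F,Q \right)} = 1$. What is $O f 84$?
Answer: $-544320$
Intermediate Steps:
$W = -18$ ($W = 9 \left(-2\right) = -18$)
$f = -108$ ($f = 1 \left(-18\right) 6 = \left(-18\right) 6 = -108$)
$O f 84 = 60 \left(-108\right) 84 = \left(-6480\right) 84 = -544320$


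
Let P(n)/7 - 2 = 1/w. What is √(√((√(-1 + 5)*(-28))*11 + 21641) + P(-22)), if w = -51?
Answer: √413202/51 ≈ 12.604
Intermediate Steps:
P(n) = 707/51 (P(n) = 14 + 7/(-51) = 14 + 7*(-1/51) = 14 - 7/51 = 707/51)
√(√((√(-1 + 5)*(-28))*11 + 21641) + P(-22)) = √(√((√(-1 + 5)*(-28))*11 + 21641) + 707/51) = √(√((√4*(-28))*11 + 21641) + 707/51) = √(√((2*(-28))*11 + 21641) + 707/51) = √(√(-56*11 + 21641) + 707/51) = √(√(-616 + 21641) + 707/51) = √(√21025 + 707/51) = √(145 + 707/51) = √(8102/51) = √413202/51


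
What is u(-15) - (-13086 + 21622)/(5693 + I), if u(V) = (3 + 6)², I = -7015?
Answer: 57809/661 ≈ 87.457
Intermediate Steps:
u(V) = 81 (u(V) = 9² = 81)
u(-15) - (-13086 + 21622)/(5693 + I) = 81 - (-13086 + 21622)/(5693 - 7015) = 81 - 8536/(-1322) = 81 - 8536*(-1)/1322 = 81 - 1*(-4268/661) = 81 + 4268/661 = 57809/661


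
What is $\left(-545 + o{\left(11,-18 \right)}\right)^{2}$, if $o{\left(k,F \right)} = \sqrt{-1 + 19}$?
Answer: $297043 - 3270 \sqrt{2} \approx 2.9242 \cdot 10^{5}$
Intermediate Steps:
$o{\left(k,F \right)} = 3 \sqrt{2}$ ($o{\left(k,F \right)} = \sqrt{18} = 3 \sqrt{2}$)
$\left(-545 + o{\left(11,-18 \right)}\right)^{2} = \left(-545 + 3 \sqrt{2}\right)^{2}$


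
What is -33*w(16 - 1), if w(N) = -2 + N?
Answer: -429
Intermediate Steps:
-33*w(16 - 1) = -33*(-2 + (16 - 1)) = -33*(-2 + 15) = -33*13 = -429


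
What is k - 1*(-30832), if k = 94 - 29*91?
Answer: 28287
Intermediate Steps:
k = -2545 (k = 94 - 2639 = -2545)
k - 1*(-30832) = -2545 - 1*(-30832) = -2545 + 30832 = 28287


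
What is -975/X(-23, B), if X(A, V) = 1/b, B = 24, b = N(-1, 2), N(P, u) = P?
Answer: 975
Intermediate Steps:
b = -1
X(A, V) = -1 (X(A, V) = 1/(-1) = -1)
-975/X(-23, B) = -975/(-1) = -975*(-1) = 975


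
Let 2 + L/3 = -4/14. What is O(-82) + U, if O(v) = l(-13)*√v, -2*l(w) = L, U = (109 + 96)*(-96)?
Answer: -19680 + 24*I*√82/7 ≈ -19680.0 + 31.047*I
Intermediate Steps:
U = -19680 (U = 205*(-96) = -19680)
L = -48/7 (L = -6 + 3*(-4/14) = -6 + 3*(-4*1/14) = -6 + 3*(-2/7) = -6 - 6/7 = -48/7 ≈ -6.8571)
l(w) = 24/7 (l(w) = -½*(-48/7) = 24/7)
O(v) = 24*√v/7
O(-82) + U = 24*√(-82)/7 - 19680 = 24*(I*√82)/7 - 19680 = 24*I*√82/7 - 19680 = -19680 + 24*I*√82/7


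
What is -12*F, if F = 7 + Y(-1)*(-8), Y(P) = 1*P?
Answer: -180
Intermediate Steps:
Y(P) = P
F = 15 (F = 7 - 1*(-8) = 7 + 8 = 15)
-12*F = -12*15 = -180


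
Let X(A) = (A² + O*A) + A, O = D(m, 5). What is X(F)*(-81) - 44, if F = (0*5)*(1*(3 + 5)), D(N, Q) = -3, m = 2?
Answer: -44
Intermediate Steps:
O = -3
F = 0 (F = 0*(1*8) = 0*8 = 0)
X(A) = A² - 2*A (X(A) = (A² - 3*A) + A = A² - 2*A)
X(F)*(-81) - 44 = (0*(-2 + 0))*(-81) - 44 = (0*(-2))*(-81) - 44 = 0*(-81) - 44 = 0 - 44 = -44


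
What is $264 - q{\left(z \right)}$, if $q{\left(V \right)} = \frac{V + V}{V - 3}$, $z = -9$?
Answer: $\frac{525}{2} \approx 262.5$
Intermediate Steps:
$q{\left(V \right)} = \frac{2 V}{-3 + V}$
$264 - q{\left(z \right)} = 264 - 2 \left(-9\right) \frac{1}{-3 - 9} = 264 - 2 \left(-9\right) \frac{1}{-12} = 264 - 2 \left(-9\right) \left(- \frac{1}{12}\right) = 264 - \frac{3}{2} = \frac{525}{2}$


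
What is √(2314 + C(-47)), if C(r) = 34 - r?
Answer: √2395 ≈ 48.939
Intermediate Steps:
√(2314 + C(-47)) = √(2314 + (34 - 1*(-47))) = √(2314 + (34 + 47)) = √(2314 + 81) = √2395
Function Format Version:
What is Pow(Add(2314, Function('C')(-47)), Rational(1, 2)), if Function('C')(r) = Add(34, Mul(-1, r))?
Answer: Pow(2395, Rational(1, 2)) ≈ 48.939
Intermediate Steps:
Pow(Add(2314, Function('C')(-47)), Rational(1, 2)) = Pow(Add(2314, Add(34, Mul(-1, -47))), Rational(1, 2)) = Pow(Add(2314, Add(34, 47)), Rational(1, 2)) = Pow(Add(2314, 81), Rational(1, 2)) = Pow(2395, Rational(1, 2))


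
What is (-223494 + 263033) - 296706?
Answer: -257167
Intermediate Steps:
(-223494 + 263033) - 296706 = 39539 - 296706 = -257167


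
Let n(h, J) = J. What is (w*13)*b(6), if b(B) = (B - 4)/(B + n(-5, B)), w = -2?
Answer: -13/3 ≈ -4.3333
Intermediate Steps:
b(B) = (-4 + B)/(2*B) (b(B) = (B - 4)/(B + B) = (-4 + B)/((2*B)) = (-4 + B)*(1/(2*B)) = (-4 + B)/(2*B))
(w*13)*b(6) = (-2*13)*((½)*(-4 + 6)/6) = -13*2/6 = -26*⅙ = -13/3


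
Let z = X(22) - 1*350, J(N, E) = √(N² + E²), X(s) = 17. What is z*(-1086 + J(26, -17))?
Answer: 361638 - 333*√965 ≈ 3.5129e+5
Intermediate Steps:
J(N, E) = √(E² + N²)
z = -333 (z = 17 - 1*350 = 17 - 350 = -333)
z*(-1086 + J(26, -17)) = -333*(-1086 + √((-17)² + 26²)) = -333*(-1086 + √(289 + 676)) = -333*(-1086 + √965) = 361638 - 333*√965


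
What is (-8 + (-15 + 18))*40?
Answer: -200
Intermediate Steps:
(-8 + (-15 + 18))*40 = (-8 + 3)*40 = -5*40 = -200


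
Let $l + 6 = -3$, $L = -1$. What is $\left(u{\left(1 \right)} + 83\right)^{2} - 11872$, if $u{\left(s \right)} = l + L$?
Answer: $-6543$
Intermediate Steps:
$l = -9$ ($l = -6 - 3 = -9$)
$u{\left(s \right)} = -10$ ($u{\left(s \right)} = -9 - 1 = -10$)
$\left(u{\left(1 \right)} + 83\right)^{2} - 11872 = \left(-10 + 83\right)^{2} - 11872 = 73^{2} - 11872 = 5329 - 11872 = -6543$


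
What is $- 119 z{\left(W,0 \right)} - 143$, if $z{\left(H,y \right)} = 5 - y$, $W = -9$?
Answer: $-738$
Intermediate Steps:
$- 119 z{\left(W,0 \right)} - 143 = - 119 \left(5 - 0\right) - 143 = - 119 \left(5 + 0\right) - 143 = \left(-119\right) 5 - 143 = -595 - 143 = -738$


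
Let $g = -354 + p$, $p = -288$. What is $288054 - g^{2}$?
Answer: $-124110$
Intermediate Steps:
$g = -642$ ($g = -354 - 288 = -642$)
$288054 - g^{2} = 288054 - \left(-642\right)^{2} = 288054 - 412164 = -124110$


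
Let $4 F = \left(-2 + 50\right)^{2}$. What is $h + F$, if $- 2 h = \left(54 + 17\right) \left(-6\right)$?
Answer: $789$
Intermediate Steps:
$h = 213$ ($h = - \frac{\left(54 + 17\right) \left(-6\right)}{2} = - \frac{71 \left(-6\right)}{2} = \left(- \frac{1}{2}\right) \left(-426\right) = 213$)
$F = 576$ ($F = \frac{\left(-2 + 50\right)^{2}}{4} = \frac{48^{2}}{4} = \frac{1}{4} \cdot 2304 = 576$)
$h + F = 213 + 576 = 789$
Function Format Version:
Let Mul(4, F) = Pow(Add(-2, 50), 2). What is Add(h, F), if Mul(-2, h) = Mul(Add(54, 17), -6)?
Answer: 789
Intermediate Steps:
h = 213 (h = Mul(Rational(-1, 2), Mul(Add(54, 17), -6)) = Mul(Rational(-1, 2), Mul(71, -6)) = Mul(Rational(-1, 2), -426) = 213)
F = 576 (F = Mul(Rational(1, 4), Pow(Add(-2, 50), 2)) = Mul(Rational(1, 4), Pow(48, 2)) = Mul(Rational(1, 4), 2304) = 576)
Add(h, F) = Add(213, 576) = 789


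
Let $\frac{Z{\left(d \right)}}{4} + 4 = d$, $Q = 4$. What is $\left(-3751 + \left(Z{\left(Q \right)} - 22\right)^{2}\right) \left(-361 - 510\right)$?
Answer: $2845557$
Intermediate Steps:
$Z{\left(d \right)} = -16 + 4 d$
$\left(-3751 + \left(Z{\left(Q \right)} - 22\right)^{2}\right) \left(-361 - 510\right) = \left(-3751 + \left(\left(-16 + 4 \cdot 4\right) - 22\right)^{2}\right) \left(-361 - 510\right) = \left(-3751 + \left(\left(-16 + 16\right) - 22\right)^{2}\right) \left(-871\right) = \left(-3751 + \left(0 - 22\right)^{2}\right) \left(-871\right) = \left(-3751 + \left(-22\right)^{2}\right) \left(-871\right) = \left(-3751 + 484\right) \left(-871\right) = \left(-3267\right) \left(-871\right) = 2845557$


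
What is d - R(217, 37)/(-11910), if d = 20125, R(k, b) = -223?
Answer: 239688527/11910 ≈ 20125.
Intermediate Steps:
d - R(217, 37)/(-11910) = 20125 - (-223)/(-11910) = 20125 - (-223)*(-1)/11910 = 20125 - 1*223/11910 = 20125 - 223/11910 = 239688527/11910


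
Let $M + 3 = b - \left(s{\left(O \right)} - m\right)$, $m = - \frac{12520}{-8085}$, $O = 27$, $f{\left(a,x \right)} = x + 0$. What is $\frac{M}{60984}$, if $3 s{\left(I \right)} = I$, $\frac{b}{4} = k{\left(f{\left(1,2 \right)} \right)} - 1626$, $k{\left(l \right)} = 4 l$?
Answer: $- \frac{2620531}{24652782} \approx -0.1063$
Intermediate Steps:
$f{\left(a,x \right)} = x$
$m = \frac{2504}{1617}$ ($m = \left(-12520\right) \left(- \frac{1}{8085}\right) = \frac{2504}{1617} \approx 1.5485$)
$b = -6472$ ($b = 4 \left(4 \cdot 2 - 1626\right) = 4 \left(8 - 1626\right) = 4 \left(-1618\right) = -6472$)
$s{\left(I \right)} = \frac{I}{3}$
$M = - \frac{10482124}{1617}$ ($M = -3 - \left(6472 + 9 - \frac{2504}{1617}\right) = -3 - \frac{10477273}{1617} = - \frac{10482124}{1617} \approx -6482.5$)
$\frac{M}{60984} = - \frac{10482124}{1617 \cdot 60984} = \left(- \frac{10482124}{1617}\right) \frac{1}{60984} = - \frac{2620531}{24652782}$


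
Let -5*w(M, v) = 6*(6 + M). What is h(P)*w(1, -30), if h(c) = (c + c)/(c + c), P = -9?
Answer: -42/5 ≈ -8.4000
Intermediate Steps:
w(M, v) = -36/5 - 6*M/5 (w(M, v) = -6*(6 + M)/5 = -(36 + 6*M)/5 = -36/5 - 6*M/5)
h(c) = 1 (h(c) = (2*c)/((2*c)) = (2*c)*(1/(2*c)) = 1)
h(P)*w(1, -30) = 1*(-36/5 - 6/5*1) = 1*(-36/5 - 6/5) = 1*(-42/5) = -42/5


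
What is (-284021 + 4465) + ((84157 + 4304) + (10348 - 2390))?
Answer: -183137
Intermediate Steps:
(-284021 + 4465) + ((84157 + 4304) + (10348 - 2390)) = -279556 + (88461 + 7958) = -279556 + 96419 = -183137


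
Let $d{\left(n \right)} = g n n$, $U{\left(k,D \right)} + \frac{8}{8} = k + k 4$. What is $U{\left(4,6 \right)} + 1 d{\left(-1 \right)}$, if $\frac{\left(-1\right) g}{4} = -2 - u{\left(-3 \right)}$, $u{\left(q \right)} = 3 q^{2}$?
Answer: $135$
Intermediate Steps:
$U{\left(k,D \right)} = -1 + 5 k$ ($U{\left(k,D \right)} = -1 + \left(k + k 4\right) = -1 + \left(k + 4 k\right) = -1 + 5 k$)
$g = 116$ ($g = - 4 \left(-2 - 3 \left(-3\right)^{2}\right) = - 4 \left(-2 - 3 \cdot 9\right) = - 4 \left(-2 - 27\right) = \left(-4\right) \left(-29\right) = 116$)
$d{\left(n \right)} = 116 n^{2}$ ($d{\left(n \right)} = 116 n n = 116 n^{2}$)
$U{\left(4,6 \right)} + 1 d{\left(-1 \right)} = \left(-1 + 5 \cdot 4\right) + 1 \cdot 116 \left(-1\right)^{2} = \left(-1 + 20\right) + 1 \cdot 116 \cdot 1 = 19 + 1 \cdot 116 = 19 + 116 = 135$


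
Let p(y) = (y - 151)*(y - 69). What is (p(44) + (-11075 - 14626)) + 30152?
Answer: 7126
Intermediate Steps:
p(y) = (-151 + y)*(-69 + y)
(p(44) + (-11075 - 14626)) + 30152 = ((10419 + 44² - 220*44) + (-11075 - 14626)) + 30152 = ((10419 + 1936 - 9680) - 25701) + 30152 = (2675 - 25701) + 30152 = -23026 + 30152 = 7126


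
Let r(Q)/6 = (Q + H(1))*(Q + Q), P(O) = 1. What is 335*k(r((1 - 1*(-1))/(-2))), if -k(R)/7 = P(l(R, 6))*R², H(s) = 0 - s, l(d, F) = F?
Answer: -1350720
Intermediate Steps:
H(s) = -s
r(Q) = 12*Q*(-1 + Q) (r(Q) = 6*((Q - 1*1)*(Q + Q)) = 6*((Q - 1)*(2*Q)) = 6*((-1 + Q)*(2*Q)) = 6*(2*Q*(-1 + Q)) = 12*Q*(-1 + Q))
k(R) = -7*R²
335*k(r((1 - 1*(-1))/(-2))) = 335*(-7*36*(1 - 1*(-1))²*(-1 + (1 - 1*(-1))/(-2))²) = 335*(-7*36*(1 + 1)²*(-1 + (1 + 1)*(-½))²) = 335*(-7*144*(-1 + 2*(-½))²) = 335*(-7*144*(-1 - 1)²) = 335*(-7*(12*(-1)*(-2))²) = 335*(-7*24²) = 335*(-7*576) = 335*(-4032) = -1350720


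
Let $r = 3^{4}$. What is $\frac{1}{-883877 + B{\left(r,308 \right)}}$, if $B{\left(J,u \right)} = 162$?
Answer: $- \frac{1}{883715} \approx -1.1316 \cdot 10^{-6}$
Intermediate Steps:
$r = 81$
$\frac{1}{-883877 + B{\left(r,308 \right)}} = \frac{1}{-883877 + 162} = \frac{1}{-883715} = - \frac{1}{883715}$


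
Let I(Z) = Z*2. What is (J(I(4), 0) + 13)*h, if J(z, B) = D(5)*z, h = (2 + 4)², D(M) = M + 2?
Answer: 2484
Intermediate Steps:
D(M) = 2 + M
I(Z) = 2*Z
h = 36 (h = 6² = 36)
J(z, B) = 7*z (J(z, B) = (2 + 5)*z = 7*z)
(J(I(4), 0) + 13)*h = (7*(2*4) + 13)*36 = (7*8 + 13)*36 = (56 + 13)*36 = 69*36 = 2484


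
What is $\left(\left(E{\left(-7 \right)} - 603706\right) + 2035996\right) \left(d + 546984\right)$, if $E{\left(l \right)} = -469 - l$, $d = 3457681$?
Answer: $5733991477620$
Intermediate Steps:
$\left(\left(E{\left(-7 \right)} - 603706\right) + 2035996\right) \left(d + 546984\right) = \left(\left(\left(-469 - -7\right) - 603706\right) + 2035996\right) \left(3457681 + 546984\right) = \left(\left(\left(-469 + 7\right) - 603706\right) + 2035996\right) 4004665 = \left(\left(-462 - 603706\right) + 2035996\right) 4004665 = \left(-604168 + 2035996\right) 4004665 = 1431828 \cdot 4004665 = 5733991477620$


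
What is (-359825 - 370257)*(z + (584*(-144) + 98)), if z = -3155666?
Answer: 2365220372448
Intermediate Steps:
(-359825 - 370257)*(z + (584*(-144) + 98)) = (-359825 - 370257)*(-3155666 + (584*(-144) + 98)) = -730082*(-3155666 + (-84096 + 98)) = -730082*(-3155666 - 83998) = -730082*(-3239664) = 2365220372448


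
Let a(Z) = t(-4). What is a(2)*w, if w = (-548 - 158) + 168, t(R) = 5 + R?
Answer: -538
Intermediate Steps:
a(Z) = 1 (a(Z) = 5 - 4 = 1)
w = -538 (w = -706 + 168 = -538)
a(2)*w = 1*(-538) = -538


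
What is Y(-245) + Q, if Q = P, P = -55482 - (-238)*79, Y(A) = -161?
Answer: -36841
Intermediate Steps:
P = -36680 (P = -55482 - 1*(-18802) = -55482 + 18802 = -36680)
Q = -36680
Y(-245) + Q = -161 - 36680 = -36841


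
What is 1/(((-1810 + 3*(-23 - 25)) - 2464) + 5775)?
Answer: 1/1357 ≈ 0.00073692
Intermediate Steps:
1/(((-1810 + 3*(-23 - 25)) - 2464) + 5775) = 1/(((-1810 + 3*(-48)) - 2464) + 5775) = 1/(((-1810 - 144) - 2464) + 5775) = 1/((-1954 - 2464) + 5775) = 1/(-4418 + 5775) = 1/1357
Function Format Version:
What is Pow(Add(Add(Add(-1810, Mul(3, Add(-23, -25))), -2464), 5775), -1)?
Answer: Rational(1, 1357) ≈ 0.00073692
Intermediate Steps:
Pow(Add(Add(Add(-1810, Mul(3, Add(-23, -25))), -2464), 5775), -1) = Pow(Add(Add(Add(-1810, Mul(3, -48)), -2464), 5775), -1) = Pow(Add(Add(Add(-1810, -144), -2464), 5775), -1) = Pow(Add(Add(-1954, -2464), 5775), -1) = Pow(Add(-4418, 5775), -1) = Pow(1357, -1) = Rational(1, 1357)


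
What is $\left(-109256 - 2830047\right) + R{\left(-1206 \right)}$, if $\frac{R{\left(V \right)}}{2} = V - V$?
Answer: $-2939303$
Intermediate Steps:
$R{\left(V \right)} = 0$ ($R{\left(V \right)} = 2 \left(V - V\right) = 2 \cdot 0 = 0$)
$\left(-109256 - 2830047\right) + R{\left(-1206 \right)} = \left(-109256 - 2830047\right) + 0 = -2939303 + 0 = -2939303$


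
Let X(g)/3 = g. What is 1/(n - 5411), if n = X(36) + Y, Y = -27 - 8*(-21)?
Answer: -1/5162 ≈ -0.00019372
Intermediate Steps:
X(g) = 3*g
Y = 141 (Y = -27 + 168 = 141)
n = 249 (n = 3*36 + 141 = 108 + 141 = 249)
1/(n - 5411) = 1/(249 - 5411) = 1/(-5162) = -1/5162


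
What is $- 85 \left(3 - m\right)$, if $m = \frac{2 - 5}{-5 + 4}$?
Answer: $0$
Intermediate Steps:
$m = 3$ ($m = - \frac{3}{-1} = \left(-3\right) \left(-1\right) = 3$)
$- 85 \left(3 - m\right) = - 85 \left(3 - 3\right) = \left(-85\right) 0 = 0$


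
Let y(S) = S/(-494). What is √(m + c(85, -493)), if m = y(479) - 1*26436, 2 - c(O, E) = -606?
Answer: I*√6303198434/494 ≈ 160.71*I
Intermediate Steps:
y(S) = -S/494 (y(S) = S*(-1/494) = -S/494)
c(O, E) = 608 (c(O, E) = 2 - 1*(-606) = 2 + 606 = 608)
m = -13059863/494 (m = -1/494*479 - 1*26436 = -479/494 - 26436 = -13059863/494 ≈ -26437.)
√(m + c(85, -493)) = √(-13059863/494 + 608) = √(-12759511/494) = I*√6303198434/494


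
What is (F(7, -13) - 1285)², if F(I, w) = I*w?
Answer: 1893376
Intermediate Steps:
(F(7, -13) - 1285)² = (7*(-13) - 1285)² = (-91 - 1285)² = (-1376)² = 1893376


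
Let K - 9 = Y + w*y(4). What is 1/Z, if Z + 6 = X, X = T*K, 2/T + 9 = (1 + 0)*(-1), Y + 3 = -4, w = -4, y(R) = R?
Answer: -5/16 ≈ -0.31250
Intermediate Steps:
Y = -7 (Y = -3 - 4 = -7)
K = -14 (K = 9 + (-7 - 4*4) = 9 + (-7 - 16) = 9 - 23 = -14)
T = -⅕ (T = 2/(-9 + (1 + 0)*(-1)) = 2/(-9 + 1*(-1)) = 2/(-9 - 1) = 2/(-10) = 2*(-⅒) = -⅕ ≈ -0.20000)
X = 14/5 (X = -⅕*(-14) = 14/5 ≈ 2.8000)
Z = -16/5 (Z = -6 + 14/5 = -16/5 ≈ -3.2000)
1/Z = 1/(-16/5) = -5/16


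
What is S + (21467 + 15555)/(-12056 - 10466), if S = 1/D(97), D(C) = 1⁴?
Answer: -7250/11261 ≈ -0.64382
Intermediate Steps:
D(C) = 1
S = 1 (S = 1/1 = 1)
S + (21467 + 15555)/(-12056 - 10466) = 1 + (21467 + 15555)/(-12056 - 10466) = 1 + 37022/(-22522) = 1 + 37022*(-1/22522) = 1 - 18511/11261 = -7250/11261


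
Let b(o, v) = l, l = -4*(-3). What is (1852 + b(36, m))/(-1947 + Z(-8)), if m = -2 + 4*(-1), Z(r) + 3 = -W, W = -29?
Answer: -1864/1921 ≈ -0.97033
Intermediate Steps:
Z(r) = 26 (Z(r) = -3 - 1*(-29) = -3 + 29 = 26)
m = -6 (m = -2 - 4 = -6)
l = 12
b(o, v) = 12
(1852 + b(36, m))/(-1947 + Z(-8)) = (1852 + 12)/(-1947 + 26) = 1864/(-1921) = 1864*(-1/1921) = -1864/1921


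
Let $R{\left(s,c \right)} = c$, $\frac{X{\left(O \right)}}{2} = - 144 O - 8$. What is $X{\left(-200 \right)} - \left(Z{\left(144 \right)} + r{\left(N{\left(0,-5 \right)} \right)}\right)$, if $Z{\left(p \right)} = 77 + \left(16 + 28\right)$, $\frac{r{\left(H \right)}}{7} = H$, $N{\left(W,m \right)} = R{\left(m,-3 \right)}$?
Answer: $57484$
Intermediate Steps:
$X{\left(O \right)} = -16 - 288 O$ ($X{\left(O \right)} = 2 \left(- 144 O - 8\right) = 2 \left(-8 - 144 O\right) = -16 - 288 O$)
$N{\left(W,m \right)} = -3$
$r{\left(H \right)} = 7 H$
$Z{\left(p \right)} = 121$ ($Z{\left(p \right)} = 77 + 44 = 121$)
$X{\left(-200 \right)} - \left(Z{\left(144 \right)} + r{\left(N{\left(0,-5 \right)} \right)}\right) = \left(-16 - -57600\right) - \left(121 + 7 \left(-3\right)\right) = \left(-16 + 57600\right) - \left(121 - 21\right) = 57584 - 100 = 57484$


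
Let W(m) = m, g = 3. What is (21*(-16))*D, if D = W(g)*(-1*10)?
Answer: 10080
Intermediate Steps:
D = -30 (D = 3*(-1*10) = 3*(-10) = -30)
(21*(-16))*D = (21*(-16))*(-30) = -336*(-30) = 10080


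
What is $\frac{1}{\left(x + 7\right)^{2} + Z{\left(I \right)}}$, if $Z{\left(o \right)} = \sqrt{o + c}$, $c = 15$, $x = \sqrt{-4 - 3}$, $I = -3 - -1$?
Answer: $\frac{1}{\sqrt{13} + \left(7 + i \sqrt{7}\right)^{2}} \approx 0.013212 - 0.010731 i$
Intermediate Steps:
$I = -2$ ($I = -3 + 1 = -2$)
$x = i \sqrt{7}$ ($x = \sqrt{-7} = i \sqrt{7} \approx 2.6458 i$)
$Z{\left(o \right)} = \sqrt{15 + o}$ ($Z{\left(o \right)} = \sqrt{o + 15} = \sqrt{15 + o}$)
$\frac{1}{\left(x + 7\right)^{2} + Z{\left(I \right)}} = \frac{1}{\left(i \sqrt{7} + 7\right)^{2} + \sqrt{15 - 2}} = \frac{1}{\left(7 + i \sqrt{7}\right)^{2} + \sqrt{13}} = \frac{1}{\sqrt{13} + \left(7 + i \sqrt{7}\right)^{2}}$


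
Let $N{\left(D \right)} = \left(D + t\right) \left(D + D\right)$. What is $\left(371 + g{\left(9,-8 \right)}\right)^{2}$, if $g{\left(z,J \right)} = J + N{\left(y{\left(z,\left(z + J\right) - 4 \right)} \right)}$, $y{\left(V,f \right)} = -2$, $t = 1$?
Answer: $134689$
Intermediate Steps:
$N{\left(D \right)} = 2 D \left(1 + D\right)$ ($N{\left(D \right)} = \left(D + 1\right) \left(D + D\right) = \left(1 + D\right) 2 D = 2 D \left(1 + D\right)$)
$g{\left(z,J \right)} = 4 + J$ ($g{\left(z,J \right)} = J + 2 \left(-2\right) \left(1 - 2\right) = J + 2 \left(-2\right) \left(-1\right) = J + 4 = 4 + J$)
$\left(371 + g{\left(9,-8 \right)}\right)^{2} = \left(371 + \left(4 - 8\right)\right)^{2} = \left(371 - 4\right)^{2} = 367^{2} = 134689$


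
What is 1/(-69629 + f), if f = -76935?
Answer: -1/146564 ≈ -6.8230e-6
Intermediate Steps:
1/(-69629 + f) = 1/(-69629 - 76935) = 1/(-146564) = -1/146564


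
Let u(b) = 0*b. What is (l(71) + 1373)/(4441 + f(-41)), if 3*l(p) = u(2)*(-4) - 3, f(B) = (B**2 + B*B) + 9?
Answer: 49/279 ≈ 0.17563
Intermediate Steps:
u(b) = 0
f(B) = 9 + 2*B**2 (f(B) = (B**2 + B**2) + 9 = 2*B**2 + 9 = 9 + 2*B**2)
l(p) = -1 (l(p) = (0*(-4) - 3)/3 = (0 - 3)/3 = (1/3)*(-3) = -1)
(l(71) + 1373)/(4441 + f(-41)) = (-1 + 1373)/(4441 + (9 + 2*(-41)**2)) = 1372/(4441 + (9 + 2*1681)) = 1372/(4441 + (9 + 3362)) = 1372/(4441 + 3371) = 1372/7812 = 1372*(1/7812) = 49/279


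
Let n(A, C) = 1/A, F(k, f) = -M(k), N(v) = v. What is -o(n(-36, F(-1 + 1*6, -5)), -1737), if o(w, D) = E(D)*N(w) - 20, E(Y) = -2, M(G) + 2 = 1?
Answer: 359/18 ≈ 19.944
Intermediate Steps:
M(G) = -1 (M(G) = -2 + 1 = -1)
F(k, f) = 1 (F(k, f) = -1*(-1) = 1)
o(w, D) = -20 - 2*w (o(w, D) = -2*w - 20 = -20 - 2*w)
-o(n(-36, F(-1 + 1*6, -5)), -1737) = -(-20 - 2/(-36)) = -(-20 - 2*(-1/36)) = -(-20 + 1/18) = -1*(-359/18) = 359/18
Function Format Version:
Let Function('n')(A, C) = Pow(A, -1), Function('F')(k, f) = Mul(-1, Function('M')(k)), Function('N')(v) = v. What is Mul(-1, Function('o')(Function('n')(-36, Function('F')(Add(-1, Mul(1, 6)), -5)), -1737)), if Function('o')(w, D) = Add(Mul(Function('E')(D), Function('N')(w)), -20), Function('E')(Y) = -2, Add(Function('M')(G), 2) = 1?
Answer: Rational(359, 18) ≈ 19.944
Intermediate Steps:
Function('M')(G) = -1 (Function('M')(G) = Add(-2, 1) = -1)
Function('F')(k, f) = 1 (Function('F')(k, f) = Mul(-1, -1) = 1)
Function('o')(w, D) = Add(-20, Mul(-2, w)) (Function('o')(w, D) = Add(Mul(-2, w), -20) = Add(-20, Mul(-2, w)))
Mul(-1, Function('o')(Function('n')(-36, Function('F')(Add(-1, Mul(1, 6)), -5)), -1737)) = Mul(-1, Add(-20, Mul(-2, Pow(-36, -1)))) = Mul(-1, Add(-20, Mul(-2, Rational(-1, 36)))) = Mul(-1, Add(-20, Rational(1, 18))) = Mul(-1, Rational(-359, 18)) = Rational(359, 18)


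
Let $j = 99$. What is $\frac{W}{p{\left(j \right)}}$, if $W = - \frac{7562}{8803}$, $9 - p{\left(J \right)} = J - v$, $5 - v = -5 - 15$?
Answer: $\frac{7562}{572195} \approx 0.013216$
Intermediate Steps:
$v = 25$ ($v = 5 - \left(-5 - 15\right) = 5 - -20 = 5 + 20 = 25$)
$p{\left(J \right)} = 34 - J$ ($p{\left(J \right)} = 9 - \left(J - 25\right) = 9 - \left(-25 + J\right) = 34 - J$)
$W = - \frac{7562}{8803}$ ($W = \left(-7562\right) \frac{1}{8803} = - \frac{7562}{8803} \approx -0.85903$)
$\frac{W}{p{\left(j \right)}} = - \frac{7562}{8803 \left(34 - 99\right)} = - \frac{7562}{8803 \left(-65\right)} = \left(- \frac{7562}{8803}\right) \left(- \frac{1}{65}\right) = \frac{7562}{572195}$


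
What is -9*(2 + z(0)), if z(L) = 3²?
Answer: -99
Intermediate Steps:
z(L) = 9
-9*(2 + z(0)) = -9*(2 + 9) = -9*11 = -99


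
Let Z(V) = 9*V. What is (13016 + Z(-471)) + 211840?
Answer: 220617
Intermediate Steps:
(13016 + Z(-471)) + 211840 = (13016 + 9*(-471)) + 211840 = (13016 - 4239) + 211840 = 8777 + 211840 = 220617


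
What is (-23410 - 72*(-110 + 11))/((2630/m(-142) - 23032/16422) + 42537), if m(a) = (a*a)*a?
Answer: -191398636689288/500015673428939 ≈ -0.38279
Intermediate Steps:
m(a) = a**3 (m(a) = a**2*a = a**3)
(-23410 - 72*(-110 + 11))/((2630/m(-142) - 23032/16422) + 42537) = (-23410 - 72*(-110 + 11))/((2630/((-142)**3) - 23032/16422) + 42537) = (-23410 - 72*(-99))/((2630/(-2863288) - 23032*1/16422) + 42537) = (-23410 + 7128)/((2630*(-1/2863288) - 11516/8211) + 42537) = -16282/((-1315/1431644 - 11516/8211) + 42537) = -16282/(-16497609769/11755228884 + 42537) = -16282/500015673428939/11755228884 = -16282*11755228884/500015673428939 = -191398636689288/500015673428939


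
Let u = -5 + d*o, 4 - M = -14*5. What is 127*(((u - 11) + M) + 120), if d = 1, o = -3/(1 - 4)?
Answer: 22733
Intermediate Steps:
o = 1 (o = -3/(-3) = -⅓*(-3) = 1)
M = 74 (M = 4 - (-14)*5 = 4 - 1*(-70) = 4 + 70 = 74)
u = -4 (u = -5 + 1*1 = -5 + 1 = -4)
127*(((u - 11) + M) + 120) = 127*(((-4 - 11) + 74) + 120) = 127*((-15 + 74) + 120) = 127*(59 + 120) = 127*179 = 22733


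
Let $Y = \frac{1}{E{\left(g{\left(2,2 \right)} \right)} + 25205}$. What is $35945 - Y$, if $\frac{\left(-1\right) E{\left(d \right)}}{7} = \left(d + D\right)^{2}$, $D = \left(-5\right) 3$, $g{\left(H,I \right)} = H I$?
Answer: $\frac{875548309}{24358} \approx 35945.0$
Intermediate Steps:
$D = -15$
$E{\left(d \right)} = - 7 \left(-15 + d\right)^{2}$ ($E{\left(d \right)} = - 7 \left(d - 15\right)^{2} = - 7 \left(-15 + d\right)^{2}$)
$Y = \frac{1}{24358}$ ($Y = \frac{1}{- 7 \left(-15 + 2 \cdot 2\right)^{2} + 25205} = \frac{1}{- 7 \left(-15 + 4\right)^{2} + 25205} = \frac{1}{- 7 \left(-11\right)^{2} + 25205} = \frac{1}{\left(-7\right) 121 + 25205} = \frac{1}{-847 + 25205} = \frac{1}{24358} \approx 4.1054 \cdot 10^{-5}$)
$35945 - Y = 35945 - \frac{1}{24358} = \frac{875548309}{24358}$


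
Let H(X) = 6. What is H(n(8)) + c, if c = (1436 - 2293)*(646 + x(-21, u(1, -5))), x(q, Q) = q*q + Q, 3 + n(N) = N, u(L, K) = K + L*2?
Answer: -928982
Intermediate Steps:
u(L, K) = K + 2*L
n(N) = -3 + N
x(q, Q) = Q + q² (x(q, Q) = q² + Q = Q + q²)
c = -928988 (c = (1436 - 2293)*(646 + ((-5 + 2*1) + (-21)²)) = -857*(646 + ((-5 + 2) + 441)) = -857*(646 + (-3 + 441)) = -857*(646 + 438) = -857*1084 = -928988)
H(n(8)) + c = 6 - 928988 = -928982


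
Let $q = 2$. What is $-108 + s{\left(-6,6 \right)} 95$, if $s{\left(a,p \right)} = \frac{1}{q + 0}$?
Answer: $- \frac{121}{2} \approx -60.5$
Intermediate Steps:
$s{\left(a,p \right)} = \frac{1}{2}$ ($s{\left(a,p \right)} = \frac{1}{2 + 0} = \frac{1}{2}$)
$-108 + s{\left(-6,6 \right)} 95 = -108 + \frac{1}{2} \cdot 95 = -108 + \frac{95}{2} = - \frac{121}{2}$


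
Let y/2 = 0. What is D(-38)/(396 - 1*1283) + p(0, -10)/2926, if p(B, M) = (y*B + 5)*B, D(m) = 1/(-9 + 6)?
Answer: 1/2661 ≈ 0.00037580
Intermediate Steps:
y = 0 (y = 2*0 = 0)
D(m) = -⅓ (D(m) = 1/(-3) = -⅓)
p(B, M) = 5*B (p(B, M) = (0*B + 5)*B = (0 + 5)*B = 5*B)
D(-38)/(396 - 1*1283) + p(0, -10)/2926 = -1/(3*(396 - 1*1283)) + (5*0)/2926 = -1/(3*(396 - 1283)) + 0*(1/2926) = -⅓/(-887) + 0 = -⅓*(-1/887) + 0 = 1/2661 + 0 = 1/2661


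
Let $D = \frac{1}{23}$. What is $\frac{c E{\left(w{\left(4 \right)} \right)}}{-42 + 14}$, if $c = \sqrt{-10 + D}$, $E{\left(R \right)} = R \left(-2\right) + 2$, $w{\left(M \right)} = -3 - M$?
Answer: $- \frac{4 i \sqrt{5267}}{161} \approx - 1.8031 i$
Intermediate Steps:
$D = \frac{1}{23} \approx 0.043478$
$E{\left(R \right)} = 2 - 2 R$ ($E{\left(R \right)} = - 2 R + 2 = 2 - 2 R$)
$c = \frac{i \sqrt{5267}}{23}$ ($c = \sqrt{-10 + \frac{1}{23}} = \sqrt{- \frac{229}{23}} = \frac{i \sqrt{5267}}{23} \approx 3.1554 i$)
$\frac{c E{\left(w{\left(4 \right)} \right)}}{-42 + 14} = \frac{\frac{i \sqrt{5267}}{23} \left(2 - 2 \left(-3 - 4\right)\right)}{-42 + 14} = \frac{\frac{i \sqrt{5267}}{23} \left(2 - 2 \left(-3 - 4\right)\right)}{-28} = \frac{i \sqrt{5267}}{23} \left(2 - -14\right) \left(- \frac{1}{28}\right) = \frac{i \sqrt{5267}}{23} \left(2 + 14\right) \left(- \frac{1}{28}\right) = \frac{i \sqrt{5267}}{23} \cdot 16 \left(- \frac{1}{28}\right) = \frac{16 i \sqrt{5267}}{23} \left(- \frac{1}{28}\right) = - \frac{4 i \sqrt{5267}}{161}$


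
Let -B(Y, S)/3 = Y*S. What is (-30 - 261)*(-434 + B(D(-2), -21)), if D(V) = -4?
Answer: 199626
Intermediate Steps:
B(Y, S) = -3*S*Y (B(Y, S) = -3*Y*S = -3*S*Y)
(-30 - 261)*(-434 + B(D(-2), -21)) = (-30 - 261)*(-434 - 3*(-21)*(-4)) = -291*(-434 - 252) = -291*(-686) = 199626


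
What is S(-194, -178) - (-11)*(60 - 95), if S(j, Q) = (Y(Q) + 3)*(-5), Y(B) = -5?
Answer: -375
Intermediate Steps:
S(j, Q) = 10 (S(j, Q) = (-5 + 3)*(-5) = -2*(-5) = 10)
S(-194, -178) - (-11)*(60 - 95) = 10 - (-11)*(60 - 95) = 10 - (-11)*(-35) = 10 - 1*385 = 10 - 385 = -375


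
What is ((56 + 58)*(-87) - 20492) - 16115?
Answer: -46525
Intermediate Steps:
((56 + 58)*(-87) - 20492) - 16115 = (114*(-87) - 20492) - 16115 = (-9918 - 20492) - 16115 = -30410 - 16115 = -46525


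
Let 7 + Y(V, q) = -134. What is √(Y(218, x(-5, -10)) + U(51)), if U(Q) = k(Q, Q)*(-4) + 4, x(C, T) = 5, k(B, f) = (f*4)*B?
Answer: I*√41753 ≈ 204.34*I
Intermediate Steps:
k(B, f) = 4*B*f (k(B, f) = (4*f)*B = 4*B*f)
Y(V, q) = -141 (Y(V, q) = -7 - 134 = -141)
U(Q) = 4 - 16*Q² (U(Q) = (4*Q*Q)*(-4) + 4 = (4*Q²)*(-4) + 4 = -16*Q² + 4 = 4 - 16*Q²)
√(Y(218, x(-5, -10)) + U(51)) = √(-141 + (4 - 16*51²)) = √(-141 + (4 - 16*2601)) = √(-141 + (4 - 41616)) = √(-141 - 41612) = √(-41753) = I*√41753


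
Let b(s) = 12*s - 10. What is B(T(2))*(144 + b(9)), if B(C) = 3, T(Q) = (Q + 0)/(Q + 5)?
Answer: 726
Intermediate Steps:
b(s) = -10 + 12*s
T(Q) = Q/(5 + Q)
B(T(2))*(144 + b(9)) = 3*(144 + (-10 + 12*9)) = 3*(144 + (-10 + 108)) = 3*(144 + 98) = 3*242 = 726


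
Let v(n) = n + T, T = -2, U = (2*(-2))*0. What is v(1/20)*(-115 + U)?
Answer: 897/4 ≈ 224.25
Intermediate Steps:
U = 0 (U = -4*0 = 0)
v(n) = -2 + n (v(n) = n - 2 = -2 + n)
v(1/20)*(-115 + U) = (-2 + 1/20)*(-115 + 0) = (-2 + 1/20)*(-115) = -39/20*(-115) = 897/4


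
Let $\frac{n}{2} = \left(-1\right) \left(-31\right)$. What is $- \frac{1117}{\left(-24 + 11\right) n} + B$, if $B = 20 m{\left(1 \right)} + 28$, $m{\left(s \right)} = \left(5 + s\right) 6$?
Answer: $\frac{604005}{806} \approx 749.39$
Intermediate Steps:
$n = 62$ ($n = 2 \left(\left(-1\right) \left(-31\right)\right) = 2 \cdot 31 = 62$)
$m{\left(s \right)} = 30 + 6 s$
$B = 748$ ($B = 20 \left(30 + 6 \cdot 1\right) + 28 = 20 \left(30 + 6\right) + 28 = 20 \cdot 36 + 28 = 720 + 28 = 748$)
$- \frac{1117}{\left(-24 + 11\right) n} + B = - \frac{1117}{\left(-24 + 11\right) 62} + 748 = - \frac{1117}{\left(-13\right) 62} + 748 = - \frac{1117}{-806} + 748 = \left(-1117\right) \left(- \frac{1}{806}\right) + 748 = \frac{1117}{806} + 748 = \frac{604005}{806}$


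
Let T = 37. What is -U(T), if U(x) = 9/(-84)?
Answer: 3/28 ≈ 0.10714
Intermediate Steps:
U(x) = -3/28 (U(x) = 9*(-1/84) = -3/28)
-U(T) = -1*(-3/28) = 3/28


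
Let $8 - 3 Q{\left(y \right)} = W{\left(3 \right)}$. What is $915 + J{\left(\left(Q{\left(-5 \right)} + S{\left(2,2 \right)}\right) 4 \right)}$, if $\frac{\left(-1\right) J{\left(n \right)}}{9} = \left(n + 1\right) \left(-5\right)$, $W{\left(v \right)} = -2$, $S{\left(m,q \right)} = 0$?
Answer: $1560$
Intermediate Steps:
$Q{\left(y \right)} = \frac{10}{3}$ ($Q{\left(y \right)} = \frac{8}{3} - - \frac{2}{3} = \frac{8}{3} + \frac{2}{3} = \frac{10}{3}$)
$J{\left(n \right)} = 45 + 45 n$ ($J{\left(n \right)} = - 9 \left(n + 1\right) \left(-5\right) = - 9 \left(1 + n\right) \left(-5\right) = - 9 \left(-5 - 5 n\right) = 45 + 45 n$)
$915 + J{\left(\left(Q{\left(-5 \right)} + S{\left(2,2 \right)}\right) 4 \right)} = 915 + \left(45 + 45 \left(\frac{10}{3} + 0\right) 4\right) = 915 + \left(45 + 45 \cdot \frac{10}{3} \cdot 4\right) = 915 + \left(45 + 45 \cdot \frac{40}{3}\right) = 915 + \left(45 + 600\right) = 915 + 645 = 1560$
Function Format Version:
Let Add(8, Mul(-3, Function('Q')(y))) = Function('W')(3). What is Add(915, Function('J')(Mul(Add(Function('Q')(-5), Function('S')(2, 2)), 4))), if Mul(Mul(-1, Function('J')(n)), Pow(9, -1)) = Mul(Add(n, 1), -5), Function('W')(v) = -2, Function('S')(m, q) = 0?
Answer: 1560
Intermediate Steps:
Function('Q')(y) = Rational(10, 3) (Function('Q')(y) = Add(Rational(8, 3), Mul(Rational(-1, 3), -2)) = Add(Rational(8, 3), Rational(2, 3)) = Rational(10, 3))
Function('J')(n) = Add(45, Mul(45, n)) (Function('J')(n) = Mul(-9, Mul(Add(n, 1), -5)) = Mul(-9, Mul(Add(1, n), -5)) = Mul(-9, Add(-5, Mul(-5, n))) = Add(45, Mul(45, n)))
Add(915, Function('J')(Mul(Add(Function('Q')(-5), Function('S')(2, 2)), 4))) = Add(915, Add(45, Mul(45, Mul(Add(Rational(10, 3), 0), 4)))) = Add(915, Add(45, Mul(45, Mul(Rational(10, 3), 4)))) = Add(915, Add(45, Mul(45, Rational(40, 3)))) = Add(915, Add(45, 600)) = Add(915, 645) = 1560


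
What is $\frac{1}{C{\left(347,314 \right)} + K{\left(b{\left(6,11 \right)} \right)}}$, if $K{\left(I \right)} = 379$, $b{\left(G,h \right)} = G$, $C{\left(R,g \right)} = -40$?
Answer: $\frac{1}{339} \approx 0.0029499$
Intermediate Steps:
$\frac{1}{C{\left(347,314 \right)} + K{\left(b{\left(6,11 \right)} \right)}} = \frac{1}{-40 + 379} = \frac{1}{339}$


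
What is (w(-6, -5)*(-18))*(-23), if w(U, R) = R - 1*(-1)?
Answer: -1656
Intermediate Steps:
w(U, R) = 1 + R (w(U, R) = R + 1 = 1 + R)
(w(-6, -5)*(-18))*(-23) = ((1 - 5)*(-18))*(-23) = -4*(-18)*(-23) = 72*(-23) = -1656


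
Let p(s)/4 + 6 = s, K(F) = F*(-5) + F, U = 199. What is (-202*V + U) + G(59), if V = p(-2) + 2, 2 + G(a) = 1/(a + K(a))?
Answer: 1107488/177 ≈ 6257.0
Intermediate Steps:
K(F) = -4*F (K(F) = -5*F + F = -4*F)
G(a) = -2 - 1/(3*a) (G(a) = -2 + 1/(a - 4*a) = -2 + 1/(-3*a) = -2 - 1/(3*a))
p(s) = -24 + 4*s
V = -30 (V = (-24 + 4*(-2)) + 2 = (-24 - 8) + 2 = -32 + 2 = -30)
(-202*V + U) + G(59) = (-202*(-30) + 199) + (-2 - 1/3/59) = (6060 + 199) + (-2 - 1/3*1/59) = 6259 + (-2 - 1/177) = 6259 - 355/177 = 1107488/177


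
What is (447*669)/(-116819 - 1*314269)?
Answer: -99681/143696 ≈ -0.69369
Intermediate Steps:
(447*669)/(-116819 - 1*314269) = 299043/(-116819 - 314269) = 299043/(-431088) = 299043*(-1/431088) = -99681/143696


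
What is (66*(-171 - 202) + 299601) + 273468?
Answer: 548451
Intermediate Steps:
(66*(-171 - 202) + 299601) + 273468 = (66*(-373) + 299601) + 273468 = (-24618 + 299601) + 273468 = 274983 + 273468 = 548451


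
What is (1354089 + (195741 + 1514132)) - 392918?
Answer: 2671044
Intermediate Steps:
(1354089 + (195741 + 1514132)) - 392918 = (1354089 + 1709873) - 392918 = 3063962 - 392918 = 2671044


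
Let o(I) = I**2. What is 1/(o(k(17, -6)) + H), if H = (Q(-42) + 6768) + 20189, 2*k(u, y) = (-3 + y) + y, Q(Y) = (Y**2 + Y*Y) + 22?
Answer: 4/122253 ≈ 3.2719e-5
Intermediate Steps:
Q(Y) = 22 + 2*Y**2 (Q(Y) = (Y**2 + Y**2) + 22 = 2*Y**2 + 22 = 22 + 2*Y**2)
k(u, y) = -3/2 + y (k(u, y) = ((-3 + y) + y)/2 = (-3 + 2*y)/2 = -3/2 + y)
H = 30507 (H = ((22 + 2*(-42)**2) + 6768) + 20189 = ((22 + 2*1764) + 6768) + 20189 = ((22 + 3528) + 6768) + 20189 = (3550 + 6768) + 20189 = 10318 + 20189 = 30507)
1/(o(k(17, -6)) + H) = 1/((-3/2 - 6)**2 + 30507) = 1/((-15/2)**2 + 30507) = 1/(225/4 + 30507) = 1/(122253/4) = 4/122253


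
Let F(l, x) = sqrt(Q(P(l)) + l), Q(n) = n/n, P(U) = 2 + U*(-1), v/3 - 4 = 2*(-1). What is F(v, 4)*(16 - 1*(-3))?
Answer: 19*sqrt(7) ≈ 50.269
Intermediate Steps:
v = 6 (v = 12 + 3*(2*(-1)) = 12 + 3*(-2) = 12 - 6 = 6)
P(U) = 2 - U
Q(n) = 1
F(l, x) = sqrt(1 + l)
F(v, 4)*(16 - 1*(-3)) = sqrt(1 + 6)*(16 - 1*(-3)) = sqrt(7)*(16 + 3) = sqrt(7)*19 = 19*sqrt(7)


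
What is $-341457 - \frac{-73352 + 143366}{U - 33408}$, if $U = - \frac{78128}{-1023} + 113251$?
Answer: $- \frac{27916748106591}{81757517} \approx -3.4146 \cdot 10^{5}$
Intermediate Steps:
$U = \frac{115933901}{1023}$ ($U = \left(-78128\right) \left(- \frac{1}{1023}\right) + 113251 = \frac{78128}{1023} + 113251 = \frac{115933901}{1023} \approx 1.1333 \cdot 10^{5}$)
$-341457 - \frac{-73352 + 143366}{U - 33408} = -341457 - \frac{-73352 + 143366}{\frac{115933901}{1023} - 33408} = -341457 - \frac{70014}{\frac{81757517}{1023}} = -341457 - 70014 \cdot \frac{1023}{81757517} = -341457 - \frac{71624322}{81757517} = - \frac{27916748106591}{81757517}$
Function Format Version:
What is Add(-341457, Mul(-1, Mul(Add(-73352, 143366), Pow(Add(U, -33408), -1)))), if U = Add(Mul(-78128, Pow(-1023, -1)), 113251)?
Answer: Rational(-27916748106591, 81757517) ≈ -3.4146e+5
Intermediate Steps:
U = Rational(115933901, 1023) (U = Add(Mul(-78128, Rational(-1, 1023)), 113251) = Add(Rational(78128, 1023), 113251) = Rational(115933901, 1023) ≈ 1.1333e+5)
Add(-341457, Mul(-1, Mul(Add(-73352, 143366), Pow(Add(U, -33408), -1)))) = Add(-341457, Mul(-1, Mul(Add(-73352, 143366), Pow(Add(Rational(115933901, 1023), -33408), -1)))) = Add(-341457, Mul(-1, Mul(70014, Pow(Rational(81757517, 1023), -1)))) = Add(-341457, Mul(-1, Mul(70014, Rational(1023, 81757517)))) = Add(-341457, Mul(-1, Rational(71624322, 81757517))) = Add(-341457, Rational(-71624322, 81757517)) = Rational(-27916748106591, 81757517)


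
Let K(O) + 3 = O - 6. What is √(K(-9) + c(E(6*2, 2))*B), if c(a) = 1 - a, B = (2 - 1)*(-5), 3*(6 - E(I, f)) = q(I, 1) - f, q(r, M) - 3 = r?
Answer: 2*I*√33/3 ≈ 3.8297*I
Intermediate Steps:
K(O) = -9 + O (K(O) = -3 + (O - 6) = -3 + (-6 + O) = -9 + O)
q(r, M) = 3 + r
E(I, f) = 5 - I/3 + f/3 (E(I, f) = 6 - ((3 + I) - f)/3 = 6 - (3 + I - f)/3 = 6 + (-1 - I/3 + f/3) = 5 - I/3 + f/3)
B = -5 (B = 1*(-5) = -5)
√(K(-9) + c(E(6*2, 2))*B) = √((-9 - 9) + (1 - (5 - 2*2 + (⅓)*2))*(-5)) = √(-18 + (1 - (5 - ⅓*12 + ⅔))*(-5)) = √(-18 + (1 - (5 - 4 + ⅔))*(-5)) = √(-18 + (1 - 1*5/3)*(-5)) = √(-18 + (1 - 5/3)*(-5)) = √(-18 - ⅔*(-5)) = √(-18 + 10/3) = √(-44/3) = 2*I*√33/3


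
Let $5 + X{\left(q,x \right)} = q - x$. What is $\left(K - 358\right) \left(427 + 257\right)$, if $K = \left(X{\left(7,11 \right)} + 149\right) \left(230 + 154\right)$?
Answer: $36526968$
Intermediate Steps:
$X{\left(q,x \right)} = -5 + q - x$ ($X{\left(q,x \right)} = -5 + \left(q - x\right) = -5 + q - x$)
$K = 53760$ ($K = \left(\left(-5 + 7 - 11\right) + 149\right) \left(230 + 154\right) = \left(\left(-5 + 7 - 11\right) + 149\right) 384 = \left(-9 + 149\right) 384 = 140 \cdot 384 = 53760$)
$\left(K - 358\right) \left(427 + 257\right) = \left(53760 - 358\right) \left(427 + 257\right) = 53402 \cdot 684 = 36526968$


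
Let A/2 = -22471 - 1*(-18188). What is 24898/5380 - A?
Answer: 23054989/2690 ≈ 8570.6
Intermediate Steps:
A = -8566 (A = 2*(-22471 - 1*(-18188)) = 2*(-22471 + 18188) = 2*(-4283) = -8566)
24898/5380 - A = 24898/5380 - 1*(-8566) = 24898*(1/5380) + 8566 = 12449/2690 + 8566 = 23054989/2690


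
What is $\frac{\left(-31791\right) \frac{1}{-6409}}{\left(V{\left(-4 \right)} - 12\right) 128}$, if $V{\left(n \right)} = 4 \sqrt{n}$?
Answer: $- \frac{95373}{42658304} - \frac{31791 i}{21329152} \approx -0.0022357 - 0.0014905 i$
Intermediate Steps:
$\frac{\left(-31791\right) \frac{1}{-6409}}{\left(V{\left(-4 \right)} - 12\right) 128} = \frac{\left(-31791\right) \frac{1}{-6409}}{\left(4 \sqrt{-4} - 12\right) 128} = \frac{\left(-31791\right) \left(- \frac{1}{6409}\right)}{\left(4 \cdot 2 i - 12\right) 128} = \frac{31791}{6409 \left(8 i - 12\right) 128} = \frac{31791}{6409 \left(-12 + 8 i\right) 128} = \frac{31791}{6409 \left(-1536 + 1024 i\right)} = \frac{31791 \frac{-1536 - 1024 i}{3407872}}{6409} = \frac{31791 \left(-1536 - 1024 i\right)}{21841051648}$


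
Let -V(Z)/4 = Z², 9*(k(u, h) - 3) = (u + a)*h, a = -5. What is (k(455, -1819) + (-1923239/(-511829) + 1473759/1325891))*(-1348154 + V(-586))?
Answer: 23996401220555595285582/96947066377 ≈ 2.4752e+11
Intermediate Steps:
k(u, h) = 3 + h*(-5 + u)/9 (k(u, h) = 3 + ((u - 5)*h)/9 = 3 + ((-5 + u)*h)/9 = 3 + (h*(-5 + u))/9 = 3 + h*(-5 + u)/9)
V(Z) = -4*Z²
(k(455, -1819) + (-1923239/(-511829) + 1473759/1325891))*(-1348154 + V(-586)) = ((3 - 5/9*(-1819) + (⅑)*(-1819)*455) + (-1923239/(-511829) + 1473759/1325891))*(-1348154 - 4*(-586)²) = ((3 + 9095/9 - 827645/9) + (-1923239*(-1/511829) + 1473759*(1/1325891)))*(-1348154 - 4*343396) = (-90947 + (1923239/511829 + 210537/189413))*(-1348154 - 1373584) = (-90947 + 472045410880/96947066377)*(-2721738) = -8816572800378139/96947066377*(-2721738) = 23996401220555595285582/96947066377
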